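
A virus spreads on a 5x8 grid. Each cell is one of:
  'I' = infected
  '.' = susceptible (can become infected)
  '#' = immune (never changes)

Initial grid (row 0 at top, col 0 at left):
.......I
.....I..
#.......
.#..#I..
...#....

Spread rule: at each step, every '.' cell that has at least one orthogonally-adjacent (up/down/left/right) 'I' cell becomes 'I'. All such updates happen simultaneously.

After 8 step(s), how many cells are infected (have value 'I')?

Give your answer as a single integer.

Step 0 (initial): 3 infected
Step 1: +8 new -> 11 infected
Step 2: +8 new -> 19 infected
Step 3: +4 new -> 23 infected
Step 4: +4 new -> 27 infected
Step 5: +4 new -> 31 infected
Step 6: +2 new -> 33 infected
Step 7: +1 new -> 34 infected
Step 8: +1 new -> 35 infected

Answer: 35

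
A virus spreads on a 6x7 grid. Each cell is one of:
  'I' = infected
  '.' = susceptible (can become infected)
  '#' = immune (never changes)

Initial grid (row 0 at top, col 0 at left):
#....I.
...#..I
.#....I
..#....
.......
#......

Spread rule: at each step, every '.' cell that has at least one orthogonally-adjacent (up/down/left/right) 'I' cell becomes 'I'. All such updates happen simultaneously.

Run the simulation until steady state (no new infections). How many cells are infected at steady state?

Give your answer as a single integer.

Answer: 37

Derivation:
Step 0 (initial): 3 infected
Step 1: +5 new -> 8 infected
Step 2: +5 new -> 13 infected
Step 3: +5 new -> 18 infected
Step 4: +6 new -> 24 infected
Step 5: +3 new -> 27 infected
Step 6: +3 new -> 30 infected
Step 7: +3 new -> 33 infected
Step 8: +4 new -> 37 infected
Step 9: +0 new -> 37 infected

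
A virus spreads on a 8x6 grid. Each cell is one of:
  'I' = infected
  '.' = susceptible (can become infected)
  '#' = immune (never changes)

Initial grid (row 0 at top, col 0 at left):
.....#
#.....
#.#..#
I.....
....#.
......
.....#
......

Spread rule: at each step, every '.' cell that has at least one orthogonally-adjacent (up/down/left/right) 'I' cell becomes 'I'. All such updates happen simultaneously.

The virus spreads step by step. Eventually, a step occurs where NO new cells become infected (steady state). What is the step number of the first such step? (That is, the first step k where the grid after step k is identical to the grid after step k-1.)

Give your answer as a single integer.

Step 0 (initial): 1 infected
Step 1: +2 new -> 3 infected
Step 2: +4 new -> 7 infected
Step 3: +5 new -> 12 infected
Step 4: +8 new -> 20 infected
Step 5: +8 new -> 28 infected
Step 6: +6 new -> 34 infected
Step 7: +5 new -> 39 infected
Step 8: +1 new -> 40 infected
Step 9: +1 new -> 41 infected
Step 10: +0 new -> 41 infected

Answer: 10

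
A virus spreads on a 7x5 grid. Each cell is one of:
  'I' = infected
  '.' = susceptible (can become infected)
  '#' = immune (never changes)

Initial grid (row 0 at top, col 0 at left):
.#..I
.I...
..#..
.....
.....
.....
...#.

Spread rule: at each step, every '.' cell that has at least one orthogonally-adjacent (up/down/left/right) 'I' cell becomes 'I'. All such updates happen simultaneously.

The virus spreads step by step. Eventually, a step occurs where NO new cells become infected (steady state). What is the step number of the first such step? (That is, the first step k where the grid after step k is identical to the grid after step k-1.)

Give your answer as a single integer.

Step 0 (initial): 2 infected
Step 1: +5 new -> 7 infected
Step 2: +6 new -> 13 infected
Step 3: +5 new -> 18 infected
Step 4: +5 new -> 23 infected
Step 5: +5 new -> 28 infected
Step 6: +4 new -> 32 infected
Step 7: +0 new -> 32 infected

Answer: 7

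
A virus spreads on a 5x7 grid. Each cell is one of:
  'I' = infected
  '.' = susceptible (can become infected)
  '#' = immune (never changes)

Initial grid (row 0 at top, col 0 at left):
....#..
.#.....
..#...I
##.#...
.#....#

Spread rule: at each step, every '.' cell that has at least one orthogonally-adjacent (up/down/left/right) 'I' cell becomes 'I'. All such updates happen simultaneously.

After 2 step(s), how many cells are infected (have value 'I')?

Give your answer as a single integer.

Answer: 8

Derivation:
Step 0 (initial): 1 infected
Step 1: +3 new -> 4 infected
Step 2: +4 new -> 8 infected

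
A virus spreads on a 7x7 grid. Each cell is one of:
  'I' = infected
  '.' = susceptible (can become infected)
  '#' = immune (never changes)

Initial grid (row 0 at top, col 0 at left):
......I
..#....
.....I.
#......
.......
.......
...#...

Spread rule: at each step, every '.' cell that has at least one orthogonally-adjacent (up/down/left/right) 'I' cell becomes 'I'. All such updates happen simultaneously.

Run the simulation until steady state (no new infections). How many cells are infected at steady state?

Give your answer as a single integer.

Answer: 46

Derivation:
Step 0 (initial): 2 infected
Step 1: +6 new -> 8 infected
Step 2: +6 new -> 14 infected
Step 3: +7 new -> 21 infected
Step 4: +7 new -> 28 infected
Step 5: +8 new -> 36 infected
Step 6: +4 new -> 40 infected
Step 7: +3 new -> 43 infected
Step 8: +2 new -> 45 infected
Step 9: +1 new -> 46 infected
Step 10: +0 new -> 46 infected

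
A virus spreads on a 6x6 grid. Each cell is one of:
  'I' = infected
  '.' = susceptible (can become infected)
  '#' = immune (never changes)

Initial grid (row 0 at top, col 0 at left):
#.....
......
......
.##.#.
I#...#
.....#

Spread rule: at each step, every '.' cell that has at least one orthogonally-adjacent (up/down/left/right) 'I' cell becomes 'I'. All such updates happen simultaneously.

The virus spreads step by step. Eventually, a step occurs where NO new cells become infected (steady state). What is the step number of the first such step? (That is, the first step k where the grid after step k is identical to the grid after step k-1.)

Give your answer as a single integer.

Answer: 10

Derivation:
Step 0 (initial): 1 infected
Step 1: +2 new -> 3 infected
Step 2: +2 new -> 5 infected
Step 3: +3 new -> 8 infected
Step 4: +4 new -> 12 infected
Step 5: +5 new -> 17 infected
Step 6: +5 new -> 22 infected
Step 7: +3 new -> 25 infected
Step 8: +3 new -> 28 infected
Step 9: +1 new -> 29 infected
Step 10: +0 new -> 29 infected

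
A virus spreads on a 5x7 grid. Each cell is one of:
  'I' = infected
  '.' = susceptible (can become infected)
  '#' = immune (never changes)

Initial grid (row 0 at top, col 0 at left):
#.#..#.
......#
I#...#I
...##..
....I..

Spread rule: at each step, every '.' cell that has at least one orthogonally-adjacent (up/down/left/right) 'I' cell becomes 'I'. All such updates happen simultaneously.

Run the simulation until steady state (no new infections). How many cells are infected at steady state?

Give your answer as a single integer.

Answer: 26

Derivation:
Step 0 (initial): 3 infected
Step 1: +5 new -> 8 infected
Step 2: +6 new -> 14 infected
Step 3: +4 new -> 18 infected
Step 4: +2 new -> 20 infected
Step 5: +3 new -> 23 infected
Step 6: +3 new -> 26 infected
Step 7: +0 new -> 26 infected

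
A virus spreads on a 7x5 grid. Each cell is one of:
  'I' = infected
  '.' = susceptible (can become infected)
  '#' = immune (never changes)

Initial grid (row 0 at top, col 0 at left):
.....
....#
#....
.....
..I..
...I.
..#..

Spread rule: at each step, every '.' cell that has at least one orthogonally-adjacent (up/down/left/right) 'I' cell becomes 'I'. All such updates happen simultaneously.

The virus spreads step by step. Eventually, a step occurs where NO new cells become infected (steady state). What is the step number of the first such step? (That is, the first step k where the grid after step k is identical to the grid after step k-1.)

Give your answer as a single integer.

Step 0 (initial): 2 infected
Step 1: +6 new -> 8 infected
Step 2: +7 new -> 15 infected
Step 3: +7 new -> 22 infected
Step 4: +5 new -> 27 infected
Step 5: +3 new -> 30 infected
Step 6: +2 new -> 32 infected
Step 7: +0 new -> 32 infected

Answer: 7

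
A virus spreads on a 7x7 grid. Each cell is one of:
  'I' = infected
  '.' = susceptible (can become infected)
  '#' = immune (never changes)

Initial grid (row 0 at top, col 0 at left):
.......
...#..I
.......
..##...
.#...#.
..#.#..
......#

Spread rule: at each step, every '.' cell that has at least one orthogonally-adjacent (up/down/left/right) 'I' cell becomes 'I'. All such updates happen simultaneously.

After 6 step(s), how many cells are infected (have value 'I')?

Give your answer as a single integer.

Answer: 25

Derivation:
Step 0 (initial): 1 infected
Step 1: +3 new -> 4 infected
Step 2: +4 new -> 8 infected
Step 3: +4 new -> 12 infected
Step 4: +4 new -> 16 infected
Step 5: +4 new -> 20 infected
Step 6: +5 new -> 25 infected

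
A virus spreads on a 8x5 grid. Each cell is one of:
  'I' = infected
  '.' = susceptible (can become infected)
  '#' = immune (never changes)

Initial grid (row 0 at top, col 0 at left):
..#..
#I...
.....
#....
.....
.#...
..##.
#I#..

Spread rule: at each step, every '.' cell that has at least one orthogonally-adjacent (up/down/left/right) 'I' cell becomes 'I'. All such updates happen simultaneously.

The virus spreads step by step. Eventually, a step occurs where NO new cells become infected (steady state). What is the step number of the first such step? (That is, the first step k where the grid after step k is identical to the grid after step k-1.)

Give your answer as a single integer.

Answer: 11

Derivation:
Step 0 (initial): 2 infected
Step 1: +4 new -> 6 infected
Step 2: +6 new -> 12 infected
Step 3: +6 new -> 18 infected
Step 4: +5 new -> 23 infected
Step 5: +3 new -> 26 infected
Step 6: +2 new -> 28 infected
Step 7: +1 new -> 29 infected
Step 8: +1 new -> 30 infected
Step 9: +1 new -> 31 infected
Step 10: +1 new -> 32 infected
Step 11: +0 new -> 32 infected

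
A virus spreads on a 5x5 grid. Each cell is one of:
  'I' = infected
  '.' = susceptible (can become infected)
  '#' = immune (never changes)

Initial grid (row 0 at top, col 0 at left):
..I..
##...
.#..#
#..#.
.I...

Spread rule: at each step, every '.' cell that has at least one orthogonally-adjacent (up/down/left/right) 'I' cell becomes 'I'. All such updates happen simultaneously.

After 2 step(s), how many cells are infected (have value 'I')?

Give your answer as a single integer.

Answer: 14

Derivation:
Step 0 (initial): 2 infected
Step 1: +6 new -> 8 infected
Step 2: +6 new -> 14 infected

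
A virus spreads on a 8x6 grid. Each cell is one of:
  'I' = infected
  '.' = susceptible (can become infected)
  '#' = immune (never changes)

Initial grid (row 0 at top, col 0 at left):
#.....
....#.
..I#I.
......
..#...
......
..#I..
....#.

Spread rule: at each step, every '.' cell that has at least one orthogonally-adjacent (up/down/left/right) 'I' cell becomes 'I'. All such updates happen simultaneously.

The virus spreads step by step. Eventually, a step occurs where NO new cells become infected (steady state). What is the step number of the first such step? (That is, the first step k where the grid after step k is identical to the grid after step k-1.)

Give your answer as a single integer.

Answer: 6

Derivation:
Step 0 (initial): 3 infected
Step 1: +8 new -> 11 infected
Step 2: +14 new -> 25 infected
Step 3: +11 new -> 36 infected
Step 4: +5 new -> 41 infected
Step 5: +1 new -> 42 infected
Step 6: +0 new -> 42 infected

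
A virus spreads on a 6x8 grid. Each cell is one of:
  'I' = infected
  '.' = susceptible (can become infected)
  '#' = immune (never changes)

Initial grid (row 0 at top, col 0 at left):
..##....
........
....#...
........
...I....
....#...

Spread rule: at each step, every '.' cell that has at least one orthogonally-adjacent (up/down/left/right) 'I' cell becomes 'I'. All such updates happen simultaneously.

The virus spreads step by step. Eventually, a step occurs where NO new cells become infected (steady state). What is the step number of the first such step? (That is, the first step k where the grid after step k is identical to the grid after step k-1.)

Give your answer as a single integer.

Answer: 9

Derivation:
Step 0 (initial): 1 infected
Step 1: +4 new -> 5 infected
Step 2: +6 new -> 11 infected
Step 3: +8 new -> 19 infected
Step 4: +9 new -> 28 infected
Step 5: +7 new -> 35 infected
Step 6: +5 new -> 40 infected
Step 7: +3 new -> 43 infected
Step 8: +1 new -> 44 infected
Step 9: +0 new -> 44 infected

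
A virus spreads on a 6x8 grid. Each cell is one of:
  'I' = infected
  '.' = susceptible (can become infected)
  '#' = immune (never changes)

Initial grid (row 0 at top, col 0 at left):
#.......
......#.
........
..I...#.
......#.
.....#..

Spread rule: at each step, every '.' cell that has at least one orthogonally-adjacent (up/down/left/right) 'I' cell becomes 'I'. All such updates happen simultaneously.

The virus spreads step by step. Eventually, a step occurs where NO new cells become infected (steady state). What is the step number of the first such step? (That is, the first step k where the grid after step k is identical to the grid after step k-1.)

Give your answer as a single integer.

Answer: 11

Derivation:
Step 0 (initial): 1 infected
Step 1: +4 new -> 5 infected
Step 2: +8 new -> 13 infected
Step 3: +10 new -> 23 infected
Step 4: +8 new -> 31 infected
Step 5: +3 new -> 34 infected
Step 6: +2 new -> 36 infected
Step 7: +3 new -> 39 infected
Step 8: +2 new -> 41 infected
Step 9: +1 new -> 42 infected
Step 10: +1 new -> 43 infected
Step 11: +0 new -> 43 infected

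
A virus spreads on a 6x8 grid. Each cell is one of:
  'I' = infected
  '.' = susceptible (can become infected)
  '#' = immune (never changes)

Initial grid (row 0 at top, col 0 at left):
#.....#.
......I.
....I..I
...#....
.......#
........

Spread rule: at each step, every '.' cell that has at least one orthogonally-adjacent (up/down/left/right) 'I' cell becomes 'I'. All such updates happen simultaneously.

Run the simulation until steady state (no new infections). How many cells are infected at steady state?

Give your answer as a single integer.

Answer: 44

Derivation:
Step 0 (initial): 3 infected
Step 1: +8 new -> 11 infected
Step 2: +8 new -> 19 infected
Step 3: +8 new -> 27 infected
Step 4: +8 new -> 35 infected
Step 5: +6 new -> 41 infected
Step 6: +2 new -> 43 infected
Step 7: +1 new -> 44 infected
Step 8: +0 new -> 44 infected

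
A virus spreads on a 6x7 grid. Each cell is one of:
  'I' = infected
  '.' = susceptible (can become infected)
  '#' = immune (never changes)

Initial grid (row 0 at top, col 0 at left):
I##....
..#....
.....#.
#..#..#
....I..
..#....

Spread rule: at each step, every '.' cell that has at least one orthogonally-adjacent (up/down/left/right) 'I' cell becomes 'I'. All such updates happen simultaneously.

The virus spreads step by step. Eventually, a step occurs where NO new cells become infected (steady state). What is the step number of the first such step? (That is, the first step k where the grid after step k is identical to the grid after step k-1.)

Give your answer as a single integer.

Answer: 7

Derivation:
Step 0 (initial): 2 infected
Step 1: +5 new -> 7 infected
Step 2: +8 new -> 15 infected
Step 3: +6 new -> 21 infected
Step 4: +7 new -> 28 infected
Step 5: +4 new -> 32 infected
Step 6: +2 new -> 34 infected
Step 7: +0 new -> 34 infected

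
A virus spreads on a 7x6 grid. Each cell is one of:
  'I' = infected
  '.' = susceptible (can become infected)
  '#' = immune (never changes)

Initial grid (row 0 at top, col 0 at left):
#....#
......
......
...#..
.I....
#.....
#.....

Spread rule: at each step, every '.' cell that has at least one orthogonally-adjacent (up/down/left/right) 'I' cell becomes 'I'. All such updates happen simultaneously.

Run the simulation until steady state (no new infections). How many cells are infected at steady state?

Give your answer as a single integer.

Answer: 37

Derivation:
Step 0 (initial): 1 infected
Step 1: +4 new -> 5 infected
Step 2: +6 new -> 11 infected
Step 3: +6 new -> 17 infected
Step 4: +8 new -> 25 infected
Step 5: +6 new -> 31 infected
Step 6: +4 new -> 35 infected
Step 7: +2 new -> 37 infected
Step 8: +0 new -> 37 infected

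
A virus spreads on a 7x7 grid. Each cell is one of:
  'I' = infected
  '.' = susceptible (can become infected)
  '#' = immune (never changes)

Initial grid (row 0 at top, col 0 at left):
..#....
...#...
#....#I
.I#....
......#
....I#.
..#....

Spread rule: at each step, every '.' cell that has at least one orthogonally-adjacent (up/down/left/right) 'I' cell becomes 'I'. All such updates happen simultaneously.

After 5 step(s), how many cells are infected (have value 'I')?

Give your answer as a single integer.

Answer: 41

Derivation:
Step 0 (initial): 3 infected
Step 1: +8 new -> 11 infected
Step 2: +14 new -> 25 infected
Step 3: +11 new -> 36 infected
Step 4: +4 new -> 40 infected
Step 5: +1 new -> 41 infected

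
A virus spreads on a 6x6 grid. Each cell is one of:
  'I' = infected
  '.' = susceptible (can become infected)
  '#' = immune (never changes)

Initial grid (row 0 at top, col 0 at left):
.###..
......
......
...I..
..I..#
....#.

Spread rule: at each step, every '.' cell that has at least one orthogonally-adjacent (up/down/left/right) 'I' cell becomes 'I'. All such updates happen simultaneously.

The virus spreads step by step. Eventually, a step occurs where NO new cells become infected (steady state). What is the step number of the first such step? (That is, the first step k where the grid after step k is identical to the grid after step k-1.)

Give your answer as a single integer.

Answer: 7

Derivation:
Step 0 (initial): 2 infected
Step 1: +6 new -> 8 infected
Step 2: +9 new -> 17 infected
Step 3: +6 new -> 23 infected
Step 4: +4 new -> 27 infected
Step 5: +2 new -> 29 infected
Step 6: +1 new -> 30 infected
Step 7: +0 new -> 30 infected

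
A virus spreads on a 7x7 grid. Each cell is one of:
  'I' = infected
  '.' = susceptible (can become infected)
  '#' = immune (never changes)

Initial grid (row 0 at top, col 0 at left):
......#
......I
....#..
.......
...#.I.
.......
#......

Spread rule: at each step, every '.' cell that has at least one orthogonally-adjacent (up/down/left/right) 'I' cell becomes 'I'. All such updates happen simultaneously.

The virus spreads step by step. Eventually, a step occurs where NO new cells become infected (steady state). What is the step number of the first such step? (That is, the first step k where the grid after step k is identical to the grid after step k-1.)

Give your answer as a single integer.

Answer: 8

Derivation:
Step 0 (initial): 2 infected
Step 1: +6 new -> 8 infected
Step 2: +8 new -> 16 infected
Step 3: +6 new -> 22 infected
Step 4: +6 new -> 28 infected
Step 5: +7 new -> 35 infected
Step 6: +7 new -> 42 infected
Step 7: +3 new -> 45 infected
Step 8: +0 new -> 45 infected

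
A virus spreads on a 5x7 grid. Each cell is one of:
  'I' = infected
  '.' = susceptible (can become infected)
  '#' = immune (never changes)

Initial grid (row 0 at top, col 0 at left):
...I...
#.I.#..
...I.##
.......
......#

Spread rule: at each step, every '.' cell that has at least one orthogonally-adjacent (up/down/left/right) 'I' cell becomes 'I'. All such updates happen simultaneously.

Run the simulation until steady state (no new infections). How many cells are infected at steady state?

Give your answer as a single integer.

Answer: 30

Derivation:
Step 0 (initial): 3 infected
Step 1: +7 new -> 10 infected
Step 2: +6 new -> 16 infected
Step 3: +8 new -> 24 infected
Step 4: +5 new -> 29 infected
Step 5: +1 new -> 30 infected
Step 6: +0 new -> 30 infected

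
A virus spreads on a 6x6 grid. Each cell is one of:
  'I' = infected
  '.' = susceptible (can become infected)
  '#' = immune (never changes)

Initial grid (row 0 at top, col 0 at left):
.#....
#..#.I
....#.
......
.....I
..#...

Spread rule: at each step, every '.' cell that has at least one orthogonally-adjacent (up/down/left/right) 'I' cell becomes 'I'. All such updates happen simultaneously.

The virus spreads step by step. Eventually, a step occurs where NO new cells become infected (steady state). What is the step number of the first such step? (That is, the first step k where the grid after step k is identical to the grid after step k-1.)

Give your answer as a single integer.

Answer: 8

Derivation:
Step 0 (initial): 2 infected
Step 1: +6 new -> 8 infected
Step 2: +4 new -> 12 infected
Step 3: +4 new -> 16 infected
Step 4: +4 new -> 20 infected
Step 5: +5 new -> 25 infected
Step 6: +4 new -> 29 infected
Step 7: +1 new -> 30 infected
Step 8: +0 new -> 30 infected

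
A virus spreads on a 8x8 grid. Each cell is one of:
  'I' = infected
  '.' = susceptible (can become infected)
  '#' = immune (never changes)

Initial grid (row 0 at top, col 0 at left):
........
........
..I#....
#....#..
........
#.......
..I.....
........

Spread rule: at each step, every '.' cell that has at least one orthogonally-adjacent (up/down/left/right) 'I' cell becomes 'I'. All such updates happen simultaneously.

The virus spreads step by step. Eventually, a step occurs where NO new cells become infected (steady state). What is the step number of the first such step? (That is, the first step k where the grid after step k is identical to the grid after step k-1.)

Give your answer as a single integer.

Step 0 (initial): 2 infected
Step 1: +7 new -> 9 infected
Step 2: +13 new -> 22 infected
Step 3: +11 new -> 33 infected
Step 4: +9 new -> 42 infected
Step 5: +7 new -> 49 infected
Step 6: +6 new -> 55 infected
Step 7: +4 new -> 59 infected
Step 8: +1 new -> 60 infected
Step 9: +0 new -> 60 infected

Answer: 9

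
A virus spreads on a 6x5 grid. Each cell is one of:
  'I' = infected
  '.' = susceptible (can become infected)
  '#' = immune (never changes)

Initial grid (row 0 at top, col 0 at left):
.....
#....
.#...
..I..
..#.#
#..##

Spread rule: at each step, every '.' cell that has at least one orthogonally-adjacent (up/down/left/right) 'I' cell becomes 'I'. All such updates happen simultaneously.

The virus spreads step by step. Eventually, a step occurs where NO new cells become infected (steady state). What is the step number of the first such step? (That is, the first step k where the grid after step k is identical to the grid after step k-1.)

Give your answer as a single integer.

Step 0 (initial): 1 infected
Step 1: +3 new -> 4 infected
Step 2: +6 new -> 10 infected
Step 3: +7 new -> 17 infected
Step 4: +4 new -> 21 infected
Step 5: +2 new -> 23 infected
Step 6: +0 new -> 23 infected

Answer: 6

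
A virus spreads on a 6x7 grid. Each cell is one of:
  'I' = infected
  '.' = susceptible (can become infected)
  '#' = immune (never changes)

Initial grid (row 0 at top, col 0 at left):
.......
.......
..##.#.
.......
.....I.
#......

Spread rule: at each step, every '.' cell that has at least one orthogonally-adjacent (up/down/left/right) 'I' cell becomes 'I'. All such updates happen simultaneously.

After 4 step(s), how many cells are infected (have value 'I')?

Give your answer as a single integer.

Answer: 20

Derivation:
Step 0 (initial): 1 infected
Step 1: +4 new -> 5 infected
Step 2: +5 new -> 10 infected
Step 3: +5 new -> 15 infected
Step 4: +5 new -> 20 infected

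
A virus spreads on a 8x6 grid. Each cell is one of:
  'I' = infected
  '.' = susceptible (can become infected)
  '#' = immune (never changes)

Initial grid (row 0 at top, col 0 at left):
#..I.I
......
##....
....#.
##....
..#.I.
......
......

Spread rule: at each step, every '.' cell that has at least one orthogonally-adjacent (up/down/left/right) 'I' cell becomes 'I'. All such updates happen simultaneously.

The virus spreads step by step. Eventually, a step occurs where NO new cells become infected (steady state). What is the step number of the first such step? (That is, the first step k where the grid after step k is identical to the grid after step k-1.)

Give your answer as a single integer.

Step 0 (initial): 3 infected
Step 1: +8 new -> 11 infected
Step 2: +10 new -> 21 infected
Step 3: +9 new -> 30 infected
Step 4: +4 new -> 34 infected
Step 5: +4 new -> 38 infected
Step 6: +3 new -> 41 infected
Step 7: +0 new -> 41 infected

Answer: 7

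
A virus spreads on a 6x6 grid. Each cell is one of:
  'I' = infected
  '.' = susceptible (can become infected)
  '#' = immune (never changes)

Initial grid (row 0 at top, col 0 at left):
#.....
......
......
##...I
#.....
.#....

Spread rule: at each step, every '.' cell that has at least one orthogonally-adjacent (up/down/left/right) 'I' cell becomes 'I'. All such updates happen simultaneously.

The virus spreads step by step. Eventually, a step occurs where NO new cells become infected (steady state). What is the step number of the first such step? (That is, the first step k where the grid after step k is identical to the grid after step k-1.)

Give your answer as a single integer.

Step 0 (initial): 1 infected
Step 1: +3 new -> 4 infected
Step 2: +5 new -> 9 infected
Step 3: +6 new -> 15 infected
Step 4: +5 new -> 20 infected
Step 5: +5 new -> 25 infected
Step 6: +3 new -> 28 infected
Step 7: +2 new -> 30 infected
Step 8: +0 new -> 30 infected

Answer: 8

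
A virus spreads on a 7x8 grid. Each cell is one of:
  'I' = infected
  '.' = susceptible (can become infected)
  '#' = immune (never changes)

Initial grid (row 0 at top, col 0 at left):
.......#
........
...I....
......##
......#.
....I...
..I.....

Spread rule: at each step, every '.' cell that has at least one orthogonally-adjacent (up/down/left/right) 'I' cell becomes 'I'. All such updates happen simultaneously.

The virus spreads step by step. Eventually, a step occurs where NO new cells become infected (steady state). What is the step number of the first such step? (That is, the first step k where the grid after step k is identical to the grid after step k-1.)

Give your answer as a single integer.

Answer: 6

Derivation:
Step 0 (initial): 3 infected
Step 1: +11 new -> 14 infected
Step 2: +14 new -> 28 infected
Step 3: +12 new -> 40 infected
Step 4: +9 new -> 49 infected
Step 5: +3 new -> 52 infected
Step 6: +0 new -> 52 infected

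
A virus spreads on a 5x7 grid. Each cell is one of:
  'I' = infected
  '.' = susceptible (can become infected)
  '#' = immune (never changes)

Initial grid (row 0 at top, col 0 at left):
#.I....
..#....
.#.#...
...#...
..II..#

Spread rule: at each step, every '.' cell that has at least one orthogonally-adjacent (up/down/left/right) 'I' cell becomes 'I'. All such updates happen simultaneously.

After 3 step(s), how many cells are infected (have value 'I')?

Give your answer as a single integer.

Answer: 22

Derivation:
Step 0 (initial): 3 infected
Step 1: +5 new -> 8 infected
Step 2: +8 new -> 16 infected
Step 3: +6 new -> 22 infected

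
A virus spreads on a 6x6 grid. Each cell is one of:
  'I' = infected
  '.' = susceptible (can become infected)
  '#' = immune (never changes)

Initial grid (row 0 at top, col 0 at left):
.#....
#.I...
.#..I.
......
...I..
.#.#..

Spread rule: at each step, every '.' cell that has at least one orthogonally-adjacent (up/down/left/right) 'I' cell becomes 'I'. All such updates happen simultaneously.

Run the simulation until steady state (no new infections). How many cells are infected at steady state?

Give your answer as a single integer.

Answer: 30

Derivation:
Step 0 (initial): 3 infected
Step 1: +11 new -> 14 infected
Step 2: +9 new -> 23 infected
Step 3: +4 new -> 27 infected
Step 4: +2 new -> 29 infected
Step 5: +1 new -> 30 infected
Step 6: +0 new -> 30 infected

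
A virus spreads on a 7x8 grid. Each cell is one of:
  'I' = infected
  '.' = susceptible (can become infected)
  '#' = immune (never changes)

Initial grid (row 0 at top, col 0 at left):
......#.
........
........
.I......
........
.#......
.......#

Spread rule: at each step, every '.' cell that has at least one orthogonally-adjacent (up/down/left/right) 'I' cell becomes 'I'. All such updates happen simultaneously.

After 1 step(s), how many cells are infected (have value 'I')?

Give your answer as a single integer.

Step 0 (initial): 1 infected
Step 1: +4 new -> 5 infected

Answer: 5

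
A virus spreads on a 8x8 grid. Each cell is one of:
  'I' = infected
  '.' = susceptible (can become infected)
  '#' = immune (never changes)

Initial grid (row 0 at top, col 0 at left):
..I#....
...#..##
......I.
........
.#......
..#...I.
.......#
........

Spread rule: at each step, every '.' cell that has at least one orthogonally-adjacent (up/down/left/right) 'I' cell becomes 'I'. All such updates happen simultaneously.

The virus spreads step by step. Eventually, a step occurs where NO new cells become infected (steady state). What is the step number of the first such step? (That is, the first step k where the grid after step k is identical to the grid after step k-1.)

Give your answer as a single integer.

Answer: 9

Derivation:
Step 0 (initial): 3 infected
Step 1: +9 new -> 12 infected
Step 2: +12 new -> 24 infected
Step 3: +12 new -> 36 infected
Step 4: +9 new -> 45 infected
Step 5: +4 new -> 49 infected
Step 6: +3 new -> 52 infected
Step 7: +4 new -> 56 infected
Step 8: +1 new -> 57 infected
Step 9: +0 new -> 57 infected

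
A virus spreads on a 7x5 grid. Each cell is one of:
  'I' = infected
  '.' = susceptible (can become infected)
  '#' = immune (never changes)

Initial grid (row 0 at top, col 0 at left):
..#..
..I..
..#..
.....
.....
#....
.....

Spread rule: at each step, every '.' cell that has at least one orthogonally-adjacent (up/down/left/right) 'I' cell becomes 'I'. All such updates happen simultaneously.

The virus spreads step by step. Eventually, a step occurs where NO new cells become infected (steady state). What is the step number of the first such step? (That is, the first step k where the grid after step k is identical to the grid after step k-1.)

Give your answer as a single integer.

Answer: 8

Derivation:
Step 0 (initial): 1 infected
Step 1: +2 new -> 3 infected
Step 2: +6 new -> 9 infected
Step 3: +6 new -> 15 infected
Step 4: +5 new -> 20 infected
Step 5: +5 new -> 25 infected
Step 6: +4 new -> 29 infected
Step 7: +3 new -> 32 infected
Step 8: +0 new -> 32 infected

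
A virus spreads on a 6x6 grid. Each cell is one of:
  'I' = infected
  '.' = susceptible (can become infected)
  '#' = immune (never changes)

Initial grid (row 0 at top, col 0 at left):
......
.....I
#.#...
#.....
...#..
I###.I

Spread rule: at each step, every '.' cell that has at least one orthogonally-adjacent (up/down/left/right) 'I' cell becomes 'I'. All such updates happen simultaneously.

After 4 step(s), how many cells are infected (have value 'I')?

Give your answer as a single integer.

Step 0 (initial): 3 infected
Step 1: +6 new -> 9 infected
Step 2: +6 new -> 15 infected
Step 3: +6 new -> 21 infected
Step 4: +5 new -> 26 infected

Answer: 26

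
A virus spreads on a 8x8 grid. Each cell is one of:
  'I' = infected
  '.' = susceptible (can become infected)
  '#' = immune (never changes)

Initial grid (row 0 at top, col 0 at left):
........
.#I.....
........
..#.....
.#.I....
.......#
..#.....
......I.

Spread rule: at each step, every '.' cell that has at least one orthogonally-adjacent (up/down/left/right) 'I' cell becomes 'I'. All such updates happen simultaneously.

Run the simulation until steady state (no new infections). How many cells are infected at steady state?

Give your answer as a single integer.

Answer: 59

Derivation:
Step 0 (initial): 3 infected
Step 1: +10 new -> 13 infected
Step 2: +14 new -> 27 infected
Step 3: +12 new -> 39 infected
Step 4: +10 new -> 49 infected
Step 5: +7 new -> 56 infected
Step 6: +3 new -> 59 infected
Step 7: +0 new -> 59 infected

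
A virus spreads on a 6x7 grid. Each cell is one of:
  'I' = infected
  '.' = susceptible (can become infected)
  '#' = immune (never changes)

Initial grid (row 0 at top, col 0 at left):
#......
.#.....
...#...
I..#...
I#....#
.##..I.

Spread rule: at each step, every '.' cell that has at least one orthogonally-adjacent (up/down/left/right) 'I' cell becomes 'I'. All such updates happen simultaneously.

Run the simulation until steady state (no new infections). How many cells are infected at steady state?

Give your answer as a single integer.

Answer: 34

Derivation:
Step 0 (initial): 3 infected
Step 1: +6 new -> 9 infected
Step 2: +6 new -> 15 infected
Step 3: +6 new -> 21 infected
Step 4: +4 new -> 25 infected
Step 5: +5 new -> 30 infected
Step 6: +4 new -> 34 infected
Step 7: +0 new -> 34 infected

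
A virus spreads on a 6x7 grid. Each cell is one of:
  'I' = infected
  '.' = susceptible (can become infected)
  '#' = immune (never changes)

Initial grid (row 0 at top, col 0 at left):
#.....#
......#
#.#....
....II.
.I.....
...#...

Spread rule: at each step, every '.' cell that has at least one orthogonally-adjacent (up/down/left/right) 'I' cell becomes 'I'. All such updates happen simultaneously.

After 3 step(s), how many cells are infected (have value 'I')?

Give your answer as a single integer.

Answer: 31

Derivation:
Step 0 (initial): 3 infected
Step 1: +10 new -> 13 infected
Step 2: +13 new -> 26 infected
Step 3: +5 new -> 31 infected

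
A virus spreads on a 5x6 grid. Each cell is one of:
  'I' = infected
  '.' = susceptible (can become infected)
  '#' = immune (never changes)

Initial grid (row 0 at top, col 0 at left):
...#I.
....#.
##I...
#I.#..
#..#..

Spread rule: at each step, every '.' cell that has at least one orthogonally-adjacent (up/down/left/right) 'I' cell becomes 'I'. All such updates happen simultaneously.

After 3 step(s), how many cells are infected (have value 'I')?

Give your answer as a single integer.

Answer: 18

Derivation:
Step 0 (initial): 3 infected
Step 1: +5 new -> 8 infected
Step 2: +6 new -> 14 infected
Step 3: +4 new -> 18 infected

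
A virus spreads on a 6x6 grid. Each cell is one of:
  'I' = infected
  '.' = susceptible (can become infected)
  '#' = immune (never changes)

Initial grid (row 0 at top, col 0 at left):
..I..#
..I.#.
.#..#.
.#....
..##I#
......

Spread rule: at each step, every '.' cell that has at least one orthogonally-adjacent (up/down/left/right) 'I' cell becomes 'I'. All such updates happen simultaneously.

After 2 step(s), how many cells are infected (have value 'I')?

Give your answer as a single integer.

Step 0 (initial): 3 infected
Step 1: +7 new -> 10 infected
Step 2: +9 new -> 19 infected

Answer: 19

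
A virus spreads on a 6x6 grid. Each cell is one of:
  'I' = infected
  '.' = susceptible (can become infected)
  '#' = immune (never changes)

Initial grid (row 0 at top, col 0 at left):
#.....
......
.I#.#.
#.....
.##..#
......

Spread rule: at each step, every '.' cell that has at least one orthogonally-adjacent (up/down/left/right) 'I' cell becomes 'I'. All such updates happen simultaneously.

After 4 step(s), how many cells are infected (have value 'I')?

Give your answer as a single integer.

Step 0 (initial): 1 infected
Step 1: +3 new -> 4 infected
Step 2: +4 new -> 8 infected
Step 3: +3 new -> 11 infected
Step 4: +5 new -> 16 infected

Answer: 16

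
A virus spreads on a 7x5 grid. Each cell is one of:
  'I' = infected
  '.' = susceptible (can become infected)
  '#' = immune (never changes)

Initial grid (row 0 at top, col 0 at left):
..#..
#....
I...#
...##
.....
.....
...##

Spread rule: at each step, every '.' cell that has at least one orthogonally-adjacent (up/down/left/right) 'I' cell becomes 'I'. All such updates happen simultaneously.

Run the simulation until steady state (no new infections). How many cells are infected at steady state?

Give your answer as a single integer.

Step 0 (initial): 1 infected
Step 1: +2 new -> 3 infected
Step 2: +4 new -> 7 infected
Step 3: +6 new -> 13 infected
Step 4: +5 new -> 18 infected
Step 5: +5 new -> 23 infected
Step 6: +4 new -> 27 infected
Step 7: +1 new -> 28 infected
Step 8: +0 new -> 28 infected

Answer: 28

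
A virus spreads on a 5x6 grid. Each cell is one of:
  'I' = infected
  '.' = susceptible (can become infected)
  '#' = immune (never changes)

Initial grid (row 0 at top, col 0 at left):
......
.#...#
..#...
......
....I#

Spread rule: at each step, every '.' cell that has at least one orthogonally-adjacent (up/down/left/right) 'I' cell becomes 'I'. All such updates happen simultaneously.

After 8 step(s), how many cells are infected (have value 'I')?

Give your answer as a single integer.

Step 0 (initial): 1 infected
Step 1: +2 new -> 3 infected
Step 2: +4 new -> 7 infected
Step 3: +5 new -> 12 infected
Step 4: +4 new -> 16 infected
Step 5: +5 new -> 21 infected
Step 6: +2 new -> 23 infected
Step 7: +2 new -> 25 infected
Step 8: +1 new -> 26 infected

Answer: 26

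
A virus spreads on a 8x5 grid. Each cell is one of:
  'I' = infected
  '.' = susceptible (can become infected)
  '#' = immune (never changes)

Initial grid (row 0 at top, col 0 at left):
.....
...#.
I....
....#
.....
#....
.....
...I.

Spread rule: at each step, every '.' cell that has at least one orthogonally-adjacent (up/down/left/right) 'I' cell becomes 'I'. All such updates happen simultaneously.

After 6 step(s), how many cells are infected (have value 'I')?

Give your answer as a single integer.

Answer: 37

Derivation:
Step 0 (initial): 2 infected
Step 1: +6 new -> 8 infected
Step 2: +9 new -> 17 infected
Step 3: +10 new -> 27 infected
Step 4: +7 new -> 34 infected
Step 5: +2 new -> 36 infected
Step 6: +1 new -> 37 infected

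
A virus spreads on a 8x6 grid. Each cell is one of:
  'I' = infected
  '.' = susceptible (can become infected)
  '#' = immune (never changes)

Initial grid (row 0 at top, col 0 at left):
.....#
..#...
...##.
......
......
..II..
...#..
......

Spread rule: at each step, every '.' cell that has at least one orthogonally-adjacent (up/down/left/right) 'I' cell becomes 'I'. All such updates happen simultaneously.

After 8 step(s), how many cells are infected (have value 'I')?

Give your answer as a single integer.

Answer: 43

Derivation:
Step 0 (initial): 2 infected
Step 1: +5 new -> 7 infected
Step 2: +9 new -> 16 infected
Step 3: +10 new -> 26 infected
Step 4: +5 new -> 31 infected
Step 5: +3 new -> 34 infected
Step 6: +3 new -> 37 infected
Step 7: +3 new -> 40 infected
Step 8: +3 new -> 43 infected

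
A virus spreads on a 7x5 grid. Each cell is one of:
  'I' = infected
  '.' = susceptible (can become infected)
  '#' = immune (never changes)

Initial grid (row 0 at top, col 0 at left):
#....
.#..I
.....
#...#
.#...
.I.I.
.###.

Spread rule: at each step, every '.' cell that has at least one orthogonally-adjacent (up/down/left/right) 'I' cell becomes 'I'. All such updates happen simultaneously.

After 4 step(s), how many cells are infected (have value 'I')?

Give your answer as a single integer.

Answer: 25

Derivation:
Step 0 (initial): 3 infected
Step 1: +7 new -> 10 infected
Step 2: +9 new -> 19 infected
Step 3: +3 new -> 22 infected
Step 4: +3 new -> 25 infected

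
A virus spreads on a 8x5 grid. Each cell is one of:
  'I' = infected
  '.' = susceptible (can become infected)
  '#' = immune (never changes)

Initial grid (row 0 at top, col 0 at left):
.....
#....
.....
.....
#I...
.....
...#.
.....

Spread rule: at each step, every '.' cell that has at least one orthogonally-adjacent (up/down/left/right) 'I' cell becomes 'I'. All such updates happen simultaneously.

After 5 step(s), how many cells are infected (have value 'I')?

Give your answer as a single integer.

Answer: 33

Derivation:
Step 0 (initial): 1 infected
Step 1: +3 new -> 4 infected
Step 2: +7 new -> 11 infected
Step 3: +9 new -> 20 infected
Step 4: +7 new -> 27 infected
Step 5: +6 new -> 33 infected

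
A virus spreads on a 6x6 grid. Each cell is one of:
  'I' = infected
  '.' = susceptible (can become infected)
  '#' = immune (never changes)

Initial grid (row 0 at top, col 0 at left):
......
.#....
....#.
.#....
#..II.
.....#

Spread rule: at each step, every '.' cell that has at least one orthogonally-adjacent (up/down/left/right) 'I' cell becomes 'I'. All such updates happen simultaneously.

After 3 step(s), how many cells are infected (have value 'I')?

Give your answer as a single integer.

Answer: 17

Derivation:
Step 0 (initial): 2 infected
Step 1: +6 new -> 8 infected
Step 2: +5 new -> 13 infected
Step 3: +4 new -> 17 infected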